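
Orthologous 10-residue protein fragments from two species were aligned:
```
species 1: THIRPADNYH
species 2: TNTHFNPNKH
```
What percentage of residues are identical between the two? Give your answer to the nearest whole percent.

Mismatches at positions 2, 3, 4, 5, 6, 7, 9 (1-based): 7 of 10.
Identical positions: 3/10 = 30% → 30%.

30%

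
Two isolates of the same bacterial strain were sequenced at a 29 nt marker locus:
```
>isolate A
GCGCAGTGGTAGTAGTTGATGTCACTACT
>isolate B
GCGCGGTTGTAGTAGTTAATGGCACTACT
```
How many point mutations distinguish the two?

4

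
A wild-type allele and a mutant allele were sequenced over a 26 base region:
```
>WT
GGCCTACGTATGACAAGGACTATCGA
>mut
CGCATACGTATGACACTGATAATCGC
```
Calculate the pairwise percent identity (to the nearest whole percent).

73%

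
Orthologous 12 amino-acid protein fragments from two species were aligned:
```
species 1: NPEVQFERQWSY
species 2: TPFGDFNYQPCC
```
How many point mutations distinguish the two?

The sequences differ at positions 1, 3, 4, 5, 7, 8, 10, 11, 12 (1-based) — 9 in total.

9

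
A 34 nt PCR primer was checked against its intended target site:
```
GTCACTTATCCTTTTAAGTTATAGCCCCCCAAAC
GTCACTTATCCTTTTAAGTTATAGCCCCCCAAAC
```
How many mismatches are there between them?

No positions differ; the sequences are identical.

0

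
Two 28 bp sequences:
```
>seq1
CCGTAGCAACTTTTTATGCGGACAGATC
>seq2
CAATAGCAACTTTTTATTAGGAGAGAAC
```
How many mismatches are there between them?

6

Mismatches (1-based): base 2: C→A; base 3: G→A; base 18: G→T; base 19: C→A; base 23: C→G; base 27: T→A.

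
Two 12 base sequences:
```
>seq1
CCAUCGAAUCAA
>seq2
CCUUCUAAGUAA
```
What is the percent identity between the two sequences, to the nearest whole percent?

67%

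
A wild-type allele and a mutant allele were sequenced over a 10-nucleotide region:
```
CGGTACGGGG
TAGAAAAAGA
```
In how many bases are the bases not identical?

7

Comparing position by position, 7 bases differ: 1 (C/T), 2 (G/A), 4 (T/A), 6 (C/A), 7 (G/A), 8 (G/A), 10 (G/A).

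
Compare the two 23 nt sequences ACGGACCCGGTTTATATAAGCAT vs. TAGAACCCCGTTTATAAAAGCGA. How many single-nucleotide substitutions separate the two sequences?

Comparing position by position, 7 bases differ: 1 (A/T), 2 (C/A), 4 (G/A), 9 (G/C), 17 (T/A), 22 (A/G), 23 (T/A).

7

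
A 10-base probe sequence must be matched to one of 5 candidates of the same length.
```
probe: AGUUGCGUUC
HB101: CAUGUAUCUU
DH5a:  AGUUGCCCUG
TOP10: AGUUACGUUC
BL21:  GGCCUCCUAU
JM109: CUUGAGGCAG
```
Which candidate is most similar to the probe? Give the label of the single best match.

Hamming distances to probe — HB101: 8; DH5a: 3; TOP10: 1; BL21: 7; JM109: 8.
Smallest is TOP10 with 1 mismatch.

TOP10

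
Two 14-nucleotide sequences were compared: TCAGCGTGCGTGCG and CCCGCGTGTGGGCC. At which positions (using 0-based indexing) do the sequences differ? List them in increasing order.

Scanning 0-based: 0: T/C; 2: A/C; 8: C/T; 10: T/G; 13: G/C.

0, 2, 8, 10, 13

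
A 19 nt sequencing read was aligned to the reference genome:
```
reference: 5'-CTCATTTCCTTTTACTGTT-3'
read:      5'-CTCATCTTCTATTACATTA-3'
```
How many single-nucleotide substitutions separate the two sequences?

Comparing position by position, 6 positions differ: 6 (T/C), 8 (C/T), 11 (T/A), 16 (T/A), 17 (G/T), 19 (T/A).

6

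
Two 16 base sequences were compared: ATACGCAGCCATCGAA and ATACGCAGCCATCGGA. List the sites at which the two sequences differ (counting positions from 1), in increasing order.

Differences at site 15 (A→G).

15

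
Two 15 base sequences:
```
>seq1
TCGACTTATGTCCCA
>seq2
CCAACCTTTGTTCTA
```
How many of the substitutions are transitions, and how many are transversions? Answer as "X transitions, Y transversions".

Transitions (purine↔purine or pyrimidine↔pyrimidine): 1 T→C, 3 G→A, 6 T→C, 12 C→T, 14 C→T.
Transversions (purine↔pyrimidine): 8 A→T.

5 transitions, 1 transversion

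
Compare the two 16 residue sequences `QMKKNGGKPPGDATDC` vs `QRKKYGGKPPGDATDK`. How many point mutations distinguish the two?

3

Mismatches (1-based): position 2: M→R; position 5: N→Y; position 16: C→K.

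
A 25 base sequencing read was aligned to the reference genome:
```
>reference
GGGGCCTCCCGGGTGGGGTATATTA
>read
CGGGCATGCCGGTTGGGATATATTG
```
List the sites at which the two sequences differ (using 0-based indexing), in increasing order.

0, 5, 7, 12, 17, 24

Scanning 0-based: 0: G/C; 5: C/A; 7: C/G; 12: G/T; 17: G/A; 24: A/G.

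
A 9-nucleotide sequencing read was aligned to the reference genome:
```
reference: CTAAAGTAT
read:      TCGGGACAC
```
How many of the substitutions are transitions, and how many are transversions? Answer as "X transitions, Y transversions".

Transitions (purine↔purine or pyrimidine↔pyrimidine): 1 C→T, 2 T→C, 3 A→G, 4 A→G, 5 A→G, 6 G→A, 7 T→C, 9 T→C.
Transversions (purine↔pyrimidine): none.

8 transitions, 0 transversions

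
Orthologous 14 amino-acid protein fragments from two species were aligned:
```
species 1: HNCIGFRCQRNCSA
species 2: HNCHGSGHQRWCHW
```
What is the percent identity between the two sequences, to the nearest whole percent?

7 positions differ (4, 6, 7, 8, 11, 13, 14), so 7 of 14 match: 7/14 = 50%.

50%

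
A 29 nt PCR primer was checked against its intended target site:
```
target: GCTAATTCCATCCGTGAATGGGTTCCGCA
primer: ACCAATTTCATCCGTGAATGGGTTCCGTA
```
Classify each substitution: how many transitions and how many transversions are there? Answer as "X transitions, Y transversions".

4 transitions, 0 transversions

Mismatches (1-based):
site 1: G→A (purine→purine, transition)
site 3: T→C (pyrimidine→pyrimidine, transition)
site 8: C→T (pyrimidine→pyrimidine, transition)
site 28: C→T (pyrimidine→pyrimidine, transition)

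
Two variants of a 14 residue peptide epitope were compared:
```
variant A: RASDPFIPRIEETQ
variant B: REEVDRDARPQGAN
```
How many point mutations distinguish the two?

12

Comparing position by position, 12 residues differ: 2 (A/E), 3 (S/E), 4 (D/V), 5 (P/D), 6 (F/R), 7 (I/D), 8 (P/A), 10 (I/P), 11 (E/Q), 12 (E/G), 13 (T/A), 14 (Q/N).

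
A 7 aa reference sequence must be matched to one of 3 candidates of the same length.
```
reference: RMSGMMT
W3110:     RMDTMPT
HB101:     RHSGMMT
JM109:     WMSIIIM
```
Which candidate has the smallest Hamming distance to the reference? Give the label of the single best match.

HB101

Hamming distances to reference — W3110: 3; HB101: 1; JM109: 5.
Smallest is HB101 with 1 mismatch.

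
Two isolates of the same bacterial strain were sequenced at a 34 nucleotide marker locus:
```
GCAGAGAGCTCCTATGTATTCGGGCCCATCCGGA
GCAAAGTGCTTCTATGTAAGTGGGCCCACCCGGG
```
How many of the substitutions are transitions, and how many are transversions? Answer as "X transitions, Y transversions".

Transitions (purine↔purine or pyrimidine↔pyrimidine): 4 G→A, 11 C→T, 21 C→T, 29 T→C, 34 A→G.
Transversions (purine↔pyrimidine): 7 A→T, 19 T→A, 20 T→G.

5 transitions, 3 transversions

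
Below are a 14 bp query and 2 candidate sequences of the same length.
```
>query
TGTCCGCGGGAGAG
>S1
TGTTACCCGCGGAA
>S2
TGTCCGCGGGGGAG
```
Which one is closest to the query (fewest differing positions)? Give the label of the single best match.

S2

Hamming distances to query — S1: 7; S2: 1.
Smallest is S2 with 1 mismatch.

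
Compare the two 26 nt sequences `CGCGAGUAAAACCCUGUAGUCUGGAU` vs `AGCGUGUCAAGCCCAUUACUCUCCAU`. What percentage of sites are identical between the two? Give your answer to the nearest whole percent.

65%

9 positions differ (1, 5, 8, 11, 15, 16, 19, 23, 24), so 17 of 26 match: 17/26 = 65.38%.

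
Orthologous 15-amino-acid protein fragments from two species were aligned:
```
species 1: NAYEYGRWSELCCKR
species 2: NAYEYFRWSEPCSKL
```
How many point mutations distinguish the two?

4

Comparing position by position, 4 residues differ: 6 (G/F), 11 (L/P), 13 (C/S), 15 (R/L).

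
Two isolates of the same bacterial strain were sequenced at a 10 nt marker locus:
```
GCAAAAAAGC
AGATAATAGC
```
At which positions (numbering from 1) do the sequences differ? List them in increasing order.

Scanning 1-based: 1: G/A; 2: C/G; 4: A/T; 7: A/T.

1, 2, 4, 7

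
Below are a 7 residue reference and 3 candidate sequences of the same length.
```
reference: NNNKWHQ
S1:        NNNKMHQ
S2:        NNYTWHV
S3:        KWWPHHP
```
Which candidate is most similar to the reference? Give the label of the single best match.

S1

Hamming distances to reference — S1: 1; S2: 3; S3: 6.
Smallest is S1 with 1 mismatch.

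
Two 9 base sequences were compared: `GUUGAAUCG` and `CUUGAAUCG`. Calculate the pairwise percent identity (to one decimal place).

Mismatch at position 1 (1-based): 1 of 9.
Identical positions: 8/9 = 88.89% → 88.9%.

88.9%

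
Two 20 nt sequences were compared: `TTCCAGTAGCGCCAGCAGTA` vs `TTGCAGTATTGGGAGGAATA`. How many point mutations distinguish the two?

The sequences differ at bases 3, 9, 10, 12, 13, 16, 18 (1-based) — 7 in total.

7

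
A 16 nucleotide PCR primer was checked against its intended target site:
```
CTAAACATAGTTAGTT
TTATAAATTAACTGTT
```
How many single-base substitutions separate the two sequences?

8

The sequences differ at bases 1, 4, 6, 9, 10, 11, 12, 13 (1-based) — 8 in total.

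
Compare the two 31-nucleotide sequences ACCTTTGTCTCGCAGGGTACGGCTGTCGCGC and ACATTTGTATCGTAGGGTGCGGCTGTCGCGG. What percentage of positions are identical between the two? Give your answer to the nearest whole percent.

5 positions differ (3, 9, 13, 19, 31), so 26 of 31 match: 26/31 = 83.87%.

84%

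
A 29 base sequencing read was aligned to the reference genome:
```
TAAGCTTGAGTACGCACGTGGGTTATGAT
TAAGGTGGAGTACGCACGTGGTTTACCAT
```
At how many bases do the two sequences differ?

The sequences differ at bases 5, 7, 22, 26, 27 (1-based) — 5 in total.

5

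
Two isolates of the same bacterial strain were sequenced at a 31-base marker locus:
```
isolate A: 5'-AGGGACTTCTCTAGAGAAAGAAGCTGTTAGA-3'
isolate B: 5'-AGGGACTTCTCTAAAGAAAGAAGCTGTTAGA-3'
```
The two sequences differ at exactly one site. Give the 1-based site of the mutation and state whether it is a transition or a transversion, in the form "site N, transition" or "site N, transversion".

site 14, transition

The sequences differ only at site 14: G→A (purine→purine), a transition.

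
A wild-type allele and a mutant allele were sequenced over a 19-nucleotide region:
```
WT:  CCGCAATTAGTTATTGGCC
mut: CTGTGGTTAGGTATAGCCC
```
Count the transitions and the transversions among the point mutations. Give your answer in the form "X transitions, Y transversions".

Transitions (purine↔purine or pyrimidine↔pyrimidine): 2 C→T, 4 C→T, 5 A→G, 6 A→G.
Transversions (purine↔pyrimidine): 11 T→G, 15 T→A, 17 G→C.

4 transitions, 3 transversions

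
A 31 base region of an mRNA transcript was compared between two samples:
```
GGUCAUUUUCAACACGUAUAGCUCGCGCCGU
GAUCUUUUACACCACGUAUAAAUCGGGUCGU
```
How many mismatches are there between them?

Comparing position by position, 8 positions differ: 2 (G/A), 5 (A/U), 9 (U/A), 12 (A/C), 21 (G/A), 22 (C/A), 26 (C/G), 28 (C/U).

8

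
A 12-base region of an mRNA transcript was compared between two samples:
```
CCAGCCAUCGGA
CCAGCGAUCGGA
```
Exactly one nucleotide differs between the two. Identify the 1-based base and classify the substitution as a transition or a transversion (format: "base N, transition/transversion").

Base 6 changes C→G. C is a pyrimidine and G is a purine, so this is a transversion.

base 6, transversion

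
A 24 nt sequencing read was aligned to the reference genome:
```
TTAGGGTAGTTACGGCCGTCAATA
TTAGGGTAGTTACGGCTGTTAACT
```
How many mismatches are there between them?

4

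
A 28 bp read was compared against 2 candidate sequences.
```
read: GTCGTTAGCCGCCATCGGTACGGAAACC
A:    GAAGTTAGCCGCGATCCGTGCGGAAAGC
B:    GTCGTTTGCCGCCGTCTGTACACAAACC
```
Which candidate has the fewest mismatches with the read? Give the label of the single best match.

B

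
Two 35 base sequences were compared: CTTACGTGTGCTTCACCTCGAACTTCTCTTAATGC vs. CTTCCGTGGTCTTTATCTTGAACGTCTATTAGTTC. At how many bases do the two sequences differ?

10

Comparing position by position, 10 bases differ: 4 (A/C), 9 (T/G), 10 (G/T), 14 (C/T), 16 (C/T), 19 (C/T), 24 (T/G), 28 (C/A), 32 (A/G), 34 (G/T).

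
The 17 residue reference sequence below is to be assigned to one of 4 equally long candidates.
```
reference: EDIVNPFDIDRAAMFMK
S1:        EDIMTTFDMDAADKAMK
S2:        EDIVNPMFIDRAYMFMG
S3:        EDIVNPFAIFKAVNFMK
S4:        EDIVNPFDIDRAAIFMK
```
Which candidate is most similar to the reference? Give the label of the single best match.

S4

Hamming distances to reference — S1: 8; S2: 4; S3: 5; S4: 1.
Smallest is S4 with 1 mismatch.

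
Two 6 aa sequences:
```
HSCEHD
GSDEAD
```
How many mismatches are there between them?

The sequences differ at positions 1, 3, 5 (1-based) — 3 in total.

3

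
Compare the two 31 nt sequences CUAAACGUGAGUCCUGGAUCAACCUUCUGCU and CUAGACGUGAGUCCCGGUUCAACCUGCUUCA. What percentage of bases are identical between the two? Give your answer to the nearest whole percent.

81%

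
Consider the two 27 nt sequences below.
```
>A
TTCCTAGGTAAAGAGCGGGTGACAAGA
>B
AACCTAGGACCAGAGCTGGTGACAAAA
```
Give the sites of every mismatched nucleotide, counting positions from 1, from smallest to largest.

1, 2, 9, 10, 11, 17, 26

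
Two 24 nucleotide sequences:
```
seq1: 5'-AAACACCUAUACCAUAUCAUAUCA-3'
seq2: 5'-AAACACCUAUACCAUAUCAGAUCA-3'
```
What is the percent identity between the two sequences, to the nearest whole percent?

96%

Mismatch at position 20 (1-based): 1 of 24.
Identical positions: 23/24 = 95.83% → 96%.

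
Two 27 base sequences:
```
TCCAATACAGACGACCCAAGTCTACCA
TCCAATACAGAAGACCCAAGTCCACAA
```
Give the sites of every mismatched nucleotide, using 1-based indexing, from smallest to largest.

12, 23, 26

Differences at site 12 (C→A), site 23 (T→C), site 26 (C→A).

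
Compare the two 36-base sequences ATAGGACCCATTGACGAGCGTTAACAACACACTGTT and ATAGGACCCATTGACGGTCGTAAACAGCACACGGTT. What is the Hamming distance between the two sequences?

Comparing position by position, 5 sites differ: 17 (A/G), 18 (G/T), 22 (T/A), 27 (A/G), 33 (T/G).

5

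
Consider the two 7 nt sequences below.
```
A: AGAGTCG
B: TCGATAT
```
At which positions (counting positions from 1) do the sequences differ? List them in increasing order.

1, 2, 3, 4, 6, 7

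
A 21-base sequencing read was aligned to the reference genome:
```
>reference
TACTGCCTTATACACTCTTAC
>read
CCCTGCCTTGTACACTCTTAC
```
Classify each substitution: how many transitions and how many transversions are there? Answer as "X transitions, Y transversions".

2 transitions, 1 transversion

Transitions (purine↔purine or pyrimidine↔pyrimidine): 1 T→C, 10 A→G.
Transversions (purine↔pyrimidine): 2 A→C.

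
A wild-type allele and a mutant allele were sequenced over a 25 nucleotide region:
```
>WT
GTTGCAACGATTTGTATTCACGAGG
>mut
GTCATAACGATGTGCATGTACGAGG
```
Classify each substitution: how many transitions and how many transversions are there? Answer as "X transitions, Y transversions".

5 transitions, 2 transversions

Mismatches (1-based):
position 3: T→C (pyrimidine→pyrimidine, transition)
position 4: G→A (purine→purine, transition)
position 5: C→T (pyrimidine→pyrimidine, transition)
position 12: T→G (pyrimidine→purine, transversion)
position 15: T→C (pyrimidine→pyrimidine, transition)
position 18: T→G (pyrimidine→purine, transversion)
position 19: C→T (pyrimidine→pyrimidine, transition)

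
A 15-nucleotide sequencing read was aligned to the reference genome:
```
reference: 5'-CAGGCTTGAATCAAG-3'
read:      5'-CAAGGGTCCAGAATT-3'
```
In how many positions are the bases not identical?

Comparing position by position, 9 positions differ: 3 (G/A), 5 (C/G), 6 (T/G), 8 (G/C), 9 (A/C), 11 (T/G), 12 (C/A), 14 (A/T), 15 (G/T).

9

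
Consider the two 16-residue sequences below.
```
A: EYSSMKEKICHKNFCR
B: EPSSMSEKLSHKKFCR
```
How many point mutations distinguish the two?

Mismatches (1-based): residue 2: Y→P; residue 6: K→S; residue 9: I→L; residue 10: C→S; residue 13: N→K.

5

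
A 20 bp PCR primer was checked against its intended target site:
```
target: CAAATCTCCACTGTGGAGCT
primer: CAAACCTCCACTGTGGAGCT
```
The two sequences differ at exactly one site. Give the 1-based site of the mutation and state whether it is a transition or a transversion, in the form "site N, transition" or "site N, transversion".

site 5, transition

Site 5 changes T→C. T is a pyrimidine and C is a pyrimidine, so this is a transition.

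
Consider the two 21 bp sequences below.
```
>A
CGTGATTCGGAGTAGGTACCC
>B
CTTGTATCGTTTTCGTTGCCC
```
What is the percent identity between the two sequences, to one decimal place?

57.1%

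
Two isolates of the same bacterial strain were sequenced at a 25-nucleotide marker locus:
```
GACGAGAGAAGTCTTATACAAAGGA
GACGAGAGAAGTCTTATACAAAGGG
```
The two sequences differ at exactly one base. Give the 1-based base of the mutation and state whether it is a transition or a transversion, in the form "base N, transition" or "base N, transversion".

Base 25 changes A→G. A is a purine and G is a purine, so this is a transition.

base 25, transition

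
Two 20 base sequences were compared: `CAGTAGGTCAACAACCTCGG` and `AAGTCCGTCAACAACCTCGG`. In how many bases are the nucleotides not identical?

Comparing position by position, 3 bases differ: 1 (C/A), 5 (A/C), 6 (G/C).

3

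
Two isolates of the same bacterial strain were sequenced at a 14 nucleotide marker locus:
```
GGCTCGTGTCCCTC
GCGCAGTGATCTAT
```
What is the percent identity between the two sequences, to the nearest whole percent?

9 positions differ (2, 3, 4, 5, 9, 10, 12, 13, 14), so 5 of 14 match: 5/14 = 35.71%.

36%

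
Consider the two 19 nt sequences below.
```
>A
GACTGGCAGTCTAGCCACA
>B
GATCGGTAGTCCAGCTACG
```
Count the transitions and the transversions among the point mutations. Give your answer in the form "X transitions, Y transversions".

Mismatches (1-based):
base 3: C→T (pyrimidine→pyrimidine, transition)
base 4: T→C (pyrimidine→pyrimidine, transition)
base 7: C→T (pyrimidine→pyrimidine, transition)
base 12: T→C (pyrimidine→pyrimidine, transition)
base 16: C→T (pyrimidine→pyrimidine, transition)
base 19: A→G (purine→purine, transition)

6 transitions, 0 transversions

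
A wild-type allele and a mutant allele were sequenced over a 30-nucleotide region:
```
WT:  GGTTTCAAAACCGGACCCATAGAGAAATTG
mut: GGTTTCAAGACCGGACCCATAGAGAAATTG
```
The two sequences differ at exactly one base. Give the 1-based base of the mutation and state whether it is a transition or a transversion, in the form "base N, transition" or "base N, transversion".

base 9, transition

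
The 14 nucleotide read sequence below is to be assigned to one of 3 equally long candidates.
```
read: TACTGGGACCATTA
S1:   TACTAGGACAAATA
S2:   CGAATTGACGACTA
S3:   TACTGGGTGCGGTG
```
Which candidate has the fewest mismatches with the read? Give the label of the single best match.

S1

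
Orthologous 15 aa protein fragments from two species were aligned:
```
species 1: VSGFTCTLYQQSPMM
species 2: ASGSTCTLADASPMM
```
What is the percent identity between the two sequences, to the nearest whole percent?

67%

Mismatches at positions 1, 4, 9, 10, 11 (1-based): 5 of 15.
Identical positions: 10/15 = 66.67% → 67%.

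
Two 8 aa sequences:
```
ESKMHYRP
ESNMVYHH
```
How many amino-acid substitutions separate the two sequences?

4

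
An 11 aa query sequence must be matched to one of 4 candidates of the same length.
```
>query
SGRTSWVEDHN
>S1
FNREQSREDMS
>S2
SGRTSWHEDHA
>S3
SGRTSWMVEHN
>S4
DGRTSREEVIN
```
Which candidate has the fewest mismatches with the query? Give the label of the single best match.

Hamming distances to query — S1: 8; S2: 2; S3: 3; S4: 5.
Smallest is S2 with 2 mismatches.

S2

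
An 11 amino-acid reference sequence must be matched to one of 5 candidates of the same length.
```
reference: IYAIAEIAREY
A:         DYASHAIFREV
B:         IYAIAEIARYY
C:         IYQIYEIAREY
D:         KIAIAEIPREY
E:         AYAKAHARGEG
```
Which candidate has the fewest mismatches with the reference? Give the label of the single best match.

A differs at 6 positions; B differs at 1 position; C differs at 2 positions; D differs at 3 positions; E differs at 7 positions. The closest is B.

B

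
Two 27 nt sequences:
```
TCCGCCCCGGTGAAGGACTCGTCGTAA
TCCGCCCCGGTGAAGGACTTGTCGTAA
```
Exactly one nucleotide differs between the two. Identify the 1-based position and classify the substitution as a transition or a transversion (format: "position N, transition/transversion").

Position 20 changes C→T. C is a pyrimidine and T is a pyrimidine, so this is a transition.

position 20, transition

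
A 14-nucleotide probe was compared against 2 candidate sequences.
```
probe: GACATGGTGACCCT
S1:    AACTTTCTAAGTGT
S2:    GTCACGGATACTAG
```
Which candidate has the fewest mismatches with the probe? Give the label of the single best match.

Hamming distances to probe — S1: 8; S2: 7.
Smallest is S2 with 7 mismatches.

S2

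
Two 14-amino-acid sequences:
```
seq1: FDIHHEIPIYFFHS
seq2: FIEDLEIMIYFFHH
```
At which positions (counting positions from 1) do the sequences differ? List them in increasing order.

2, 3, 4, 5, 8, 14

Scanning 1-based: 2: D/I; 3: I/E; 4: H/D; 5: H/L; 8: P/M; 14: S/H.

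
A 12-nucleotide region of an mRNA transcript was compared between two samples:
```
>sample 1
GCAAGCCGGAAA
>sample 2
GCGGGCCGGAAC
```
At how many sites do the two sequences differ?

Comparing position by position, 3 sites differ: 3 (A/G), 4 (A/G), 12 (A/C).

3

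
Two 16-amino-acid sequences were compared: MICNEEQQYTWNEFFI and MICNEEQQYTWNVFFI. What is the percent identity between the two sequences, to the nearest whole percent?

94%

1 position differs (13), so 15 of 16 match: 15/16 = 93.75%.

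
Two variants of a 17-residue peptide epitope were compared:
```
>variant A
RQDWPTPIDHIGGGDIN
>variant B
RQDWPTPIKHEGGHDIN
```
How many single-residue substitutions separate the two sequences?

Mismatches (1-based): position 9: D→K; position 11: I→E; position 14: G→H.

3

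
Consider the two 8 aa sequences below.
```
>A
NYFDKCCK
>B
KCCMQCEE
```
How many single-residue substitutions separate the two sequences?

The sequences differ at positions 1, 2, 3, 4, 5, 7, 8 (1-based) — 7 in total.

7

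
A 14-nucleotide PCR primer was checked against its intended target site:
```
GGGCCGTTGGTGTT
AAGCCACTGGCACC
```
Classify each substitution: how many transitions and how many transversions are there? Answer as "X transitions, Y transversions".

Transitions (purine↔purine or pyrimidine↔pyrimidine): 1 G→A, 2 G→A, 6 G→A, 7 T→C, 11 T→C, 12 G→A, 13 T→C, 14 T→C.
Transversions (purine↔pyrimidine): none.

8 transitions, 0 transversions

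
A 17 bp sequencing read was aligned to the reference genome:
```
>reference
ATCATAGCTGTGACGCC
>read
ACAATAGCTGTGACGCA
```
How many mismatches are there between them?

The sequences differ at bases 2, 3, 17 (1-based) — 3 in total.

3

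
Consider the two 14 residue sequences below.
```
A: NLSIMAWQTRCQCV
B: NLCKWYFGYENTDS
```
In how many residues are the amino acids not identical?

The sequences differ at residues 3, 4, 5, 6, 7, 8, 9, 10, 11, 12, 13, 14 (1-based) — 12 in total.

12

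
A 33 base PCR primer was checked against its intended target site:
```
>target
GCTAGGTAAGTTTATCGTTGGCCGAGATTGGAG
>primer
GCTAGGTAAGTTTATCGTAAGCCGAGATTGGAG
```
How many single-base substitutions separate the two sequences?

2

Mismatches (1-based): site 19: T→A; site 20: G→A.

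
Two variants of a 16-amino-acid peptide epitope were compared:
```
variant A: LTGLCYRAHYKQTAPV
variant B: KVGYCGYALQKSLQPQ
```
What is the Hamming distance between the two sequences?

Comparing position by position, 11 residues differ: 1 (L/K), 2 (T/V), 4 (L/Y), 6 (Y/G), 7 (R/Y), 9 (H/L), 10 (Y/Q), 12 (Q/S), 13 (T/L), 14 (A/Q), 16 (V/Q).

11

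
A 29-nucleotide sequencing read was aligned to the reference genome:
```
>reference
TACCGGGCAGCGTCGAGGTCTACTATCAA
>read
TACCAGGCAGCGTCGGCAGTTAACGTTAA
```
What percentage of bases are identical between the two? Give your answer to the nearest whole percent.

Mismatches at positions 5, 16, 17, 18, 19, 20, 23, 24, 25, 27 (1-based): 10 of 29.
Identical positions: 19/29 = 65.52% → 66%.

66%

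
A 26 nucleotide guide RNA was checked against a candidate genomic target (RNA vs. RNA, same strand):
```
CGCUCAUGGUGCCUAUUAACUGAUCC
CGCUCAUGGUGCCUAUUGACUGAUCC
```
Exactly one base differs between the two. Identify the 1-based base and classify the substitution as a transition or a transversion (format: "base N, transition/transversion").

Base 18 changes A→G. A is a purine and G is a purine, so this is a transition.

base 18, transition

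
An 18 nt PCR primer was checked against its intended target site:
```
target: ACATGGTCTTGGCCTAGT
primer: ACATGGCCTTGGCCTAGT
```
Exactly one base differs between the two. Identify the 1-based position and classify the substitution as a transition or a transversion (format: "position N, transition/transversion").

position 7, transition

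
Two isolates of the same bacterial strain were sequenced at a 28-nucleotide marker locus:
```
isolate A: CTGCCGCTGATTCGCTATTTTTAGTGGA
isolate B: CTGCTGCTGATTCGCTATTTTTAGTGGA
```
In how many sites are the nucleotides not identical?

The sequences differ at sites 5 (1-based) — 1 in total.

1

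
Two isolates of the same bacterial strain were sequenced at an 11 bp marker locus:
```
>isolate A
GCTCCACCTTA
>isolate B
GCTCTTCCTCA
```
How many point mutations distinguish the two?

The sequences differ at bases 5, 6, 10 (1-based) — 3 in total.

3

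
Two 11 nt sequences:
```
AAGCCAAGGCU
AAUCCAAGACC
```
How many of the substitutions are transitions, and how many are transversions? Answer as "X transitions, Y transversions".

Transitions (purine↔purine or pyrimidine↔pyrimidine): 9 G→A, 11 U→C.
Transversions (purine↔pyrimidine): 3 G→U.

2 transitions, 1 transversion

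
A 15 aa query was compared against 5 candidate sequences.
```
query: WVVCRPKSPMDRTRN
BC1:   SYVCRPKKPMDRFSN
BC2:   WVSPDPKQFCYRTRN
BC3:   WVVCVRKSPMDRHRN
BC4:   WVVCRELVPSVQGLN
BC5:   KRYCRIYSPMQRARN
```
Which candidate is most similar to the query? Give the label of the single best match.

BC3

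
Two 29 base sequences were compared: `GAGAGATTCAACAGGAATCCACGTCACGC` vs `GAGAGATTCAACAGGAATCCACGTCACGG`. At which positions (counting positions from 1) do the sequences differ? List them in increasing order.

Differences at position 29 (C→G).

29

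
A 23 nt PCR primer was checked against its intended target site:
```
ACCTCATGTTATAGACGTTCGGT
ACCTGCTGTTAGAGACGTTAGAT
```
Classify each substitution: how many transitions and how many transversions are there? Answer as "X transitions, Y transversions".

Transitions (purine↔purine or pyrimidine↔pyrimidine): 22 G→A.
Transversions (purine↔pyrimidine): 5 C→G, 6 A→C, 12 T→G, 20 C→A.

1 transition, 4 transversions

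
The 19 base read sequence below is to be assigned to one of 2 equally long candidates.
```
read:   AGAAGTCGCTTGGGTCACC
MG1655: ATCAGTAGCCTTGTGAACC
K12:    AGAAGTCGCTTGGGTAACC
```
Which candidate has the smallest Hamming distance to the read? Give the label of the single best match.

K12

Hamming distances to read — MG1655: 8; K12: 1.
Smallest is K12 with 1 mismatch.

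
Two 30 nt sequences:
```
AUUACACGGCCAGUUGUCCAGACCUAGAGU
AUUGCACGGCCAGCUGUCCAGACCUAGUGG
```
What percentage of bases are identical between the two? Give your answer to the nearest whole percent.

87%

Mismatches at positions 4, 14, 28, 30 (1-based): 4 of 30.
Identical positions: 26/30 = 86.67% → 87%.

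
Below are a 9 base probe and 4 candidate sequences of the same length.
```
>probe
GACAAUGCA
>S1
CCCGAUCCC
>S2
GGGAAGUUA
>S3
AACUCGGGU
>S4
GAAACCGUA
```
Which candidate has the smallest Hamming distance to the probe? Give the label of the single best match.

Hamming distances to probe — S1: 5; S2: 5; S3: 6; S4: 4.
Smallest is S4 with 4 mismatches.

S4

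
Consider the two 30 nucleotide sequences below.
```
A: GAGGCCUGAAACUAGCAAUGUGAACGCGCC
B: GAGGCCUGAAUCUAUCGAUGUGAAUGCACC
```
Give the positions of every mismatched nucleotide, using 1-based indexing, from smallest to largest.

11, 15, 17, 25, 28

Differences at position 11 (A→U), position 15 (G→U), position 17 (A→G), position 25 (C→U), position 28 (G→A).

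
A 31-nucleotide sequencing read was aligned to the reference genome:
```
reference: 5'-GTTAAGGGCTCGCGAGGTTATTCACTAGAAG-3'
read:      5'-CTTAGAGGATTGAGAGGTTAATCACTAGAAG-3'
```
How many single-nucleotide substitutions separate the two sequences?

7

Mismatches (1-based): position 1: G→C; position 5: A→G; position 6: G→A; position 9: C→A; position 11: C→T; position 13: C→A; position 21: T→A.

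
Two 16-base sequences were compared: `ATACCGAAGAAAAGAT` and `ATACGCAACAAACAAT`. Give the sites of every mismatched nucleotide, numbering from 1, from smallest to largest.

Differences at site 5 (C→G), site 6 (G→C), site 9 (G→C), site 13 (A→C), site 14 (G→A).

5, 6, 9, 13, 14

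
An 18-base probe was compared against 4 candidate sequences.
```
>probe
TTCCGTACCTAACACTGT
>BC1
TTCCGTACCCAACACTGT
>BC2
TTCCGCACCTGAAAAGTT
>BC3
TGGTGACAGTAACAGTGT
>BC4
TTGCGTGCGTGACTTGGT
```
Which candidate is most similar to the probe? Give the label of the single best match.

Hamming distances to probe — BC1: 1; BC2: 6; BC3: 8; BC4: 7.
Smallest is BC1 with 1 mismatch.

BC1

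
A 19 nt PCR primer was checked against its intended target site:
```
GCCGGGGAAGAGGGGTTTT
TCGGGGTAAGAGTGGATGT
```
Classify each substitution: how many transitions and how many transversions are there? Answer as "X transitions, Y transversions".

0 transitions, 6 transversions

Transitions (purine↔purine or pyrimidine↔pyrimidine): none.
Transversions (purine↔pyrimidine): 1 G→T, 3 C→G, 7 G→T, 13 G→T, 16 T→A, 18 T→G.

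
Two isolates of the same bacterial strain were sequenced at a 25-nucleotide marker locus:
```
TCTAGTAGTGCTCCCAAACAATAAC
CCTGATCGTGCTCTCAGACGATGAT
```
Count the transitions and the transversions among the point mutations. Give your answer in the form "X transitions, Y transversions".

8 transitions, 1 transversion

Transitions (purine↔purine or pyrimidine↔pyrimidine): 1 T→C, 4 A→G, 5 G→A, 14 C→T, 17 A→G, 20 A→G, 23 A→G, 25 C→T.
Transversions (purine↔pyrimidine): 7 A→C.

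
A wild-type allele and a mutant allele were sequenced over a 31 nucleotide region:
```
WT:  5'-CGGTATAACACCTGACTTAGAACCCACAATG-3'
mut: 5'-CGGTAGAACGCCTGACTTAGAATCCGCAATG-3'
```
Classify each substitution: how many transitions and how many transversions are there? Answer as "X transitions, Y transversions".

Transitions (purine↔purine or pyrimidine↔pyrimidine): 10 A→G, 23 C→T, 26 A→G.
Transversions (purine↔pyrimidine): 6 T→G.

3 transitions, 1 transversion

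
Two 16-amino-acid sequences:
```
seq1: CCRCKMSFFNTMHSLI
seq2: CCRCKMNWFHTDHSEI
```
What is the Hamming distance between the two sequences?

5

Comparing position by position, 5 residues differ: 7 (S/N), 8 (F/W), 10 (N/H), 12 (M/D), 15 (L/E).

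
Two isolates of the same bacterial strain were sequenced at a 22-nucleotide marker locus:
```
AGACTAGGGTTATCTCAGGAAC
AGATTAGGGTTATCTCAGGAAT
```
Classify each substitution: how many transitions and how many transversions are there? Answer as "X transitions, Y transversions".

Mismatches (1-based):
position 4: C→T (pyrimidine→pyrimidine, transition)
position 22: C→T (pyrimidine→pyrimidine, transition)

2 transitions, 0 transversions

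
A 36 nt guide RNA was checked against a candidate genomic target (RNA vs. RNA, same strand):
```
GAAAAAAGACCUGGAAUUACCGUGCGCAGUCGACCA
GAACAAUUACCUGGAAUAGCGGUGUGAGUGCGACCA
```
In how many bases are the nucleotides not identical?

11

Comparing position by position, 11 bases differ: 4 (A/C), 7 (A/U), 8 (G/U), 18 (U/A), 19 (A/G), 21 (C/G), 25 (C/U), 27 (C/A), 28 (A/G), 29 (G/U), 30 (U/G).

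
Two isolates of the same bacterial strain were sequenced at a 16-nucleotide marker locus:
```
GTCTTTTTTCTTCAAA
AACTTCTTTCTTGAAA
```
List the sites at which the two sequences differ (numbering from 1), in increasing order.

Differences at site 1 (G→A), site 2 (T→A), site 6 (T→C), site 13 (C→G).

1, 2, 6, 13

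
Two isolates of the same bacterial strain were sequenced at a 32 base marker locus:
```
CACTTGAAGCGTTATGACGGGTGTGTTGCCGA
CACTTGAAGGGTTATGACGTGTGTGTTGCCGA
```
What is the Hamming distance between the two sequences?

Comparing position by position, 2 sites differ: 10 (C/G), 20 (G/T).

2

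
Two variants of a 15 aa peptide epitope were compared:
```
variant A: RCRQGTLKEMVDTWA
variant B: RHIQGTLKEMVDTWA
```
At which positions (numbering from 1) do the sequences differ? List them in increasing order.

Scanning 1-based: 2: C/H; 3: R/I.

2, 3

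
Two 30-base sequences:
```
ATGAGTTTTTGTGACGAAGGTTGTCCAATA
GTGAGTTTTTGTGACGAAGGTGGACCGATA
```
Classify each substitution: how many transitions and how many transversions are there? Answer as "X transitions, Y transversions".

2 transitions, 2 transversions

Mismatches (1-based):
position 1: A→G (purine→purine, transition)
position 22: T→G (pyrimidine→purine, transversion)
position 24: T→A (pyrimidine→purine, transversion)
position 27: A→G (purine→purine, transition)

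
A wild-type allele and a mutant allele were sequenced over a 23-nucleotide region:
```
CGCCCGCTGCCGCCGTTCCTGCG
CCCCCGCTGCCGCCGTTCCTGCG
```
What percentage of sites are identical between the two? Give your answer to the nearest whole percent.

Mismatch at position 2 (1-based): 1 of 23.
Identical positions: 22/23 = 95.65% → 96%.

96%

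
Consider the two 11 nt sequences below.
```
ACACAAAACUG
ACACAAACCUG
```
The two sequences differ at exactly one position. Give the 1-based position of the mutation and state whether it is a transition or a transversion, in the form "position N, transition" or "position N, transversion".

Position 8 changes A→C. A is a purine and C is a pyrimidine, so this is a transversion.

position 8, transversion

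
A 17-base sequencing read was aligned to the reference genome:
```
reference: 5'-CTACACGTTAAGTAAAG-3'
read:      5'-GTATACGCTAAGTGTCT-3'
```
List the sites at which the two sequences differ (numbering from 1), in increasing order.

Differences at site 1 (C→G), site 4 (C→T), site 8 (T→C), site 14 (A→G), site 15 (A→T), site 16 (A→C), site 17 (G→T).

1, 4, 8, 14, 15, 16, 17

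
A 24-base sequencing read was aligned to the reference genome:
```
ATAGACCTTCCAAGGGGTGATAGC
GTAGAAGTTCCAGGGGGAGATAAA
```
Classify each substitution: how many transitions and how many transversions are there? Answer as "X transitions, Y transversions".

3 transitions, 4 transversions

Mismatches (1-based):
position 1: A→G (purine→purine, transition)
position 6: C→A (pyrimidine→purine, transversion)
position 7: C→G (pyrimidine→purine, transversion)
position 13: A→G (purine→purine, transition)
position 18: T→A (pyrimidine→purine, transversion)
position 23: G→A (purine→purine, transition)
position 24: C→A (pyrimidine→purine, transversion)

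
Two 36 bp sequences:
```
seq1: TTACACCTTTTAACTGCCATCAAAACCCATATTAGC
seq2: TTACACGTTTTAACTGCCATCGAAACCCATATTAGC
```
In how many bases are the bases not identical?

2

Mismatches (1-based): base 7: C→G; base 22: A→G.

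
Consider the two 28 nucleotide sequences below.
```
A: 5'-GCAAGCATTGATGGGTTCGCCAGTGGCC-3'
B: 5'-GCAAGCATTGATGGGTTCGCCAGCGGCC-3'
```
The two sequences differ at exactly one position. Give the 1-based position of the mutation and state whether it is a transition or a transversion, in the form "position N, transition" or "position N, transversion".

position 24, transition

Position 24 changes T→C. T is a pyrimidine and C is a pyrimidine, so this is a transition.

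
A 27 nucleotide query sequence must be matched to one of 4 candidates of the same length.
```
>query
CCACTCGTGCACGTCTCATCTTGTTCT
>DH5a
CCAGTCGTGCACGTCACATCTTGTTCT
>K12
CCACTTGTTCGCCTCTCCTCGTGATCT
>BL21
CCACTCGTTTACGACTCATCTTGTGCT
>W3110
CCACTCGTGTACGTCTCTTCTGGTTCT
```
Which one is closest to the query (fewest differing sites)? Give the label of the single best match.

DH5a

Hamming distances to query — DH5a: 2; K12: 7; BL21: 4; W3110: 3.
Smallest is DH5a with 2 mismatches.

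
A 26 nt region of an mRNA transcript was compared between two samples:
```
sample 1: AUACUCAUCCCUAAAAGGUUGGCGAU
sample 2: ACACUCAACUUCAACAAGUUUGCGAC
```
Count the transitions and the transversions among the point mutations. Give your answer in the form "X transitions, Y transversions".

6 transitions, 3 transversions

Transitions (purine↔purine or pyrimidine↔pyrimidine): 2 U→C, 10 C→U, 11 C→U, 12 U→C, 17 G→A, 26 U→C.
Transversions (purine↔pyrimidine): 8 U→A, 15 A→C, 21 G→U.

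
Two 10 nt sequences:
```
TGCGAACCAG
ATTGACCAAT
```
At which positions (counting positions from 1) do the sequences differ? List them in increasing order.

Scanning 1-based: 1: T/A; 2: G/T; 3: C/T; 6: A/C; 8: C/A; 10: G/T.

1, 2, 3, 6, 8, 10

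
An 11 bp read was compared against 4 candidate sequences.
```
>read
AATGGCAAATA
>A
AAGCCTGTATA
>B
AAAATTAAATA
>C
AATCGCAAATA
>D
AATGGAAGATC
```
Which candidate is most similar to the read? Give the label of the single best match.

Hamming distances to read — A: 6; B: 4; C: 1; D: 3.
Smallest is C with 1 mismatch.

C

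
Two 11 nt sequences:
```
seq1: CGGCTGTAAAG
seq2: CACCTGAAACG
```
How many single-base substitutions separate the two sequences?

Mismatches (1-based): site 2: G→A; site 3: G→C; site 7: T→A; site 10: A→C.

4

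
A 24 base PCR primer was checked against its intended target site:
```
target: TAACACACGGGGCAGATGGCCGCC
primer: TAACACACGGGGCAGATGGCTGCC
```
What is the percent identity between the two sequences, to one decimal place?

95.8%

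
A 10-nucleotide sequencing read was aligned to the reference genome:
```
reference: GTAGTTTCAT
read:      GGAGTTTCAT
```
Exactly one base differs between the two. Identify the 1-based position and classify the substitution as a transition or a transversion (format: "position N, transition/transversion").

position 2, transversion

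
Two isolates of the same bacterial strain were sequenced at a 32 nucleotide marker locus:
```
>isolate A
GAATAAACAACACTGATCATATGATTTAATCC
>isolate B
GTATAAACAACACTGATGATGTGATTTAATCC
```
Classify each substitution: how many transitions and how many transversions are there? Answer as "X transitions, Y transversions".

1 transition, 2 transversions

Transitions (purine↔purine or pyrimidine↔pyrimidine): 21 A→G.
Transversions (purine↔pyrimidine): 2 A→T, 18 C→G.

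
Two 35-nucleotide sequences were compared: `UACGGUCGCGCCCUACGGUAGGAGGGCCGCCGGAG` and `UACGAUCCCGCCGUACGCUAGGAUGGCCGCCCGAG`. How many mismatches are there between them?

Comparing position by position, 6 bases differ: 5 (G/A), 8 (G/C), 13 (C/G), 18 (G/C), 24 (G/U), 32 (G/C).

6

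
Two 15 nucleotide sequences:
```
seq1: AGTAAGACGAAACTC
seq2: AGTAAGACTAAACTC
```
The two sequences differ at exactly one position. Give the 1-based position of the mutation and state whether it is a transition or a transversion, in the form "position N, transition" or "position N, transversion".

The sequences differ only at position 9: G→T (purine→pyrimidine), a transversion.

position 9, transversion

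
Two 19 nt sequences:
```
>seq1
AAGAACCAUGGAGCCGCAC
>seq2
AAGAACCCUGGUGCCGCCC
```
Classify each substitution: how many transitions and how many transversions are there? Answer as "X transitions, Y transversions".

Transitions (purine↔purine or pyrimidine↔pyrimidine): none.
Transversions (purine↔pyrimidine): 8 A→C, 12 A→U, 18 A→C.

0 transitions, 3 transversions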